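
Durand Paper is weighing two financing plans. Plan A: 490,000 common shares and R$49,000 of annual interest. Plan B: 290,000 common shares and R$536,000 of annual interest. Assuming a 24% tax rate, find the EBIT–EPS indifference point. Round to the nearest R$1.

Set EPS_A = EPS_B: (EBIT − R$49,000)(1 − 0.24) ÷ 490,000 = (EBIT − R$536,000)(1 − 0.24) ÷ 290,000.
The (1 − t) factor cancels: (EBIT − 49,000) × 290,000 = (EBIT − 536,000) × 490,000.
EBIT × (490,000 − 290,000) = 536,000 × 490,000 − 49,000 × 290,000 = 248,430,000,000, so EBIT = 248,430,000,000 ÷ 200,000 = 1,242,150.00.

R$1,242,150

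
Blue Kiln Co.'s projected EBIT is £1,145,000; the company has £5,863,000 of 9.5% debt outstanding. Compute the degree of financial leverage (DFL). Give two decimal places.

Annual interest charges come to £556,985.00.
Degree of financial leverage = EBIT / (EBIT − interest) = £1,145,000 / £588,015.00 = 1.9472.

1.95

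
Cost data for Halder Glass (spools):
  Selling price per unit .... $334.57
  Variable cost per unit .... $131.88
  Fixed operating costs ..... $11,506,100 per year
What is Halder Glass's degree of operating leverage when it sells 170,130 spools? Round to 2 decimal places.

1.50

Contribution at this volume is 170,130 × $202.69 = $34,483,649.70.
Subtracting fixed costs: EBIT = $34,483,649.70 − $11,506,100 = $22,977,549.70.
Degree of operating leverage = $34,483,649.70 / $22,977,549.70 = 1.5008.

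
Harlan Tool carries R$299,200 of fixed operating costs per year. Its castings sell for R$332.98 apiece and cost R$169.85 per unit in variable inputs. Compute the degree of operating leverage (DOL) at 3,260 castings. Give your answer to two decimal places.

Total contribution margin = 3,260 × R$163.13 = R$531,803.80.
Operating income = contribution − fixed costs = R$531,803.80 − R$299,200 = R$232,603.80.
DOL = contribution ÷ EBIT = R$531,803.80 ÷ R$232,603.80 = 2.2863.

2.29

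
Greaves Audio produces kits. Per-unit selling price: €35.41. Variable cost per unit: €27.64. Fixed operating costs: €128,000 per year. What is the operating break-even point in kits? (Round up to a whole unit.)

Contribution margin per unit = €35.41 − €27.64 = €7.77.
Units to break even: €128,000 ÷ €7.77 = 16,473.62, rounded up to 16,474.

16,474 kits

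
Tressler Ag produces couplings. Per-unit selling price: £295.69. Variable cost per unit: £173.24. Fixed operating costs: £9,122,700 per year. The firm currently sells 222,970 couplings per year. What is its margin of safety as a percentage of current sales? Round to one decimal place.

66.6%

Each unit contributes £295.69 − £173.24 = £122.45. Break-even units = £9,122,700 ÷ £122.45 = 74,501.43; break-even revenue = 74,501.43 × £295.69 = £22,029,327.59.
Current sales = 222,970 × £295.69 = £65,929,999.30.
Margin of safety = (£65,929,999.30 − £22,029,327.59) ÷ £65,929,999.30 = 66.6%.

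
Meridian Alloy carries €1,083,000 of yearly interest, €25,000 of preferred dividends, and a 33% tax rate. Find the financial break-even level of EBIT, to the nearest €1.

€1,120,313

Grossing the preferred dividend up to pre-tax terms: €25,000 / (1 − 0.33) = €37,313.43.
Financial break-even EBIT = interest + D_p ÷ (1 − t) = €1,083,000 + €37,313.43 = €1,120,313.43.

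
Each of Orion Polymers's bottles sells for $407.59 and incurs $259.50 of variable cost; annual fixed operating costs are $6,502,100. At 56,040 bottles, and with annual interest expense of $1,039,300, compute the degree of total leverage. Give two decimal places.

10.95

At 56,040 units, contribution = 56,040 × $148.09 = $8,298,963.60.
EBIT = $8,298,963.60 − $6,502,100 = $1,796,863.60. Interest = $1,039,300.00, so EBIT − I = $757,563.60.
DCL = contribution ÷ (EBIT − I) = $8,298,963.60 ÷ $757,563.60 = 10.9548.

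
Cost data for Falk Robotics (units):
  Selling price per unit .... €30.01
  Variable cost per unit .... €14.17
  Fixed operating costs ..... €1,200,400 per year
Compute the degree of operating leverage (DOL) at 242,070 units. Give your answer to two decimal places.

Total contribution margin = 242,070 × €15.84 = €3,834,388.80.
EBIT = €3,834,388.80 − €1,200,400 = €2,633,988.80.
DOL = contribution ÷ EBIT = €3,834,388.80 ÷ €2,633,988.80 = 1.4557.

1.46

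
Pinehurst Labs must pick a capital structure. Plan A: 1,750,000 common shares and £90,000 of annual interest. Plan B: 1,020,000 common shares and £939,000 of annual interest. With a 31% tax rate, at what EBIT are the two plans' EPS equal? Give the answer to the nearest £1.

At indifference, (EBIT − 90,000)(1 − t)/1,750,000 = (EBIT − 939,000)(1 − t)/1,020,000.
Cancelling (1 − t) and cross-multiplying: 1,020,000·(EBIT − 90,000) = 1,750,000·(EBIT − 939,000).
EBIT × (1,750,000 − 1,020,000) = 939,000 × 1,750,000 − 90,000 × 1,020,000 = 1,551,450,000,000, so EBIT = 1,551,450,000,000 ÷ 730,000 = 2,125,273.97.

£2,125,274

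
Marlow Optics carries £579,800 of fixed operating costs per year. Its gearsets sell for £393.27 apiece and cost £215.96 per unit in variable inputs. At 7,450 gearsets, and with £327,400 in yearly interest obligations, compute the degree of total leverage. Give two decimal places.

3.19

Contribution at this volume is 7,450 × £177.31 = £1,320,959.50.
EBIT = £1,320,959.50 − £579,800 = £741,159.50. Interest = £327,400.00, so EBIT − I = £413,759.50.
DCL = contribution ÷ (EBIT − I) = £1,320,959.50 ÷ £413,759.50 = 3.1926.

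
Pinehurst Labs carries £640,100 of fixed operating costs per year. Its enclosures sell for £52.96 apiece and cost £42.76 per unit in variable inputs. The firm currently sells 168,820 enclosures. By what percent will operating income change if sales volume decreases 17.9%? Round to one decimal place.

-28.5%

Total contribution margin = 168,820 × £10.20 = £1,721,964.00.
Subtracting fixed costs: EBIT = £1,721,964.00 − £640,100 = £1,081,864.00.
DOL = contribution ÷ EBIT = £1,721,964.00 ÷ £1,081,864.00 = 1.5917.
So EBIT moves 1.5917 × (-17.9%) = -28.5%.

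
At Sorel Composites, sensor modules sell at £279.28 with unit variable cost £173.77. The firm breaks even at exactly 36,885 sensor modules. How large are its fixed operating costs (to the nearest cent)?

£3,891,736.35

Unit CM = price − variable cost = £279.28 − £173.77 = £105.51.
Fixed costs = break-even units × CM = 36,885 × £105.51 = £3,891,736.35.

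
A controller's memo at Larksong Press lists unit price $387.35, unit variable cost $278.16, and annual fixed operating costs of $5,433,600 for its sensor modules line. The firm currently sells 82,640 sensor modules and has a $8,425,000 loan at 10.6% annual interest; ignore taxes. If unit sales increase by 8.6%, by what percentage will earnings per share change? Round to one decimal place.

+28.8%

At 82,640 units, contribution = 82,640 × $109.19 = $9,023,461.60.
EBIT = $9,023,461.60 − $5,433,600 = $3,589,861.60.
After interest of $893,050.00, pre-tax earnings = $2,696,811.60.
DCL = total CM / (EBIT − I) = $9,023,461.60 / $2,696,811.60 = 3.3460.
%ΔEPS = DCL × %ΔSales = 3.3460 × +8.6% = +28.8%.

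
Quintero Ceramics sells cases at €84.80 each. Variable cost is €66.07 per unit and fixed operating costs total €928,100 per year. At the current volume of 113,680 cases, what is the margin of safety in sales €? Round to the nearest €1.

Contribution margin per unit = €84.80 − €66.07 = €18.73. Break-even units = €928,100 ÷ €18.73 = 49,551.52; break-even revenue = 49,551.52 × €84.80 = €4,201,969.03.
Actual sales revenue = 113,680 × €84.80 = €9,640,064.00.
Margin of safety = €9,640,064.00 − €4,201,969.03 = €5,438,095.

€5,438,095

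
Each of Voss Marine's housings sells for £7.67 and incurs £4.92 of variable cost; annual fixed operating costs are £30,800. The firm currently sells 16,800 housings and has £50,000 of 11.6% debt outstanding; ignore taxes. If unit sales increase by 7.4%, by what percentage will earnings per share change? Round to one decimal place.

+35.6%

Contribution at this volume is 16,800 × £2.75 = £46,200.00.
EBIT = £46,200.00 − £30,800 = £15,400.00.
After interest of £5,800.00, pre-tax earnings = £9,600.00.
DCL = total CM / (EBIT − I) = £46,200.00 / £9,600.00 = 4.8125.
EPS therefore changes by 4.8125 × (+7.4%) = +35.6%.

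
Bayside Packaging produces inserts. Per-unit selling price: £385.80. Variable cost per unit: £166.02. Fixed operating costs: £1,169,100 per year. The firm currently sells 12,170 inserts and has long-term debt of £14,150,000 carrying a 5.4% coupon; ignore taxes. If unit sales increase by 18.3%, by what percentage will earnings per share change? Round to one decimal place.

+66.0%

At 12,170 units, contribution = 12,170 × £219.78 = £2,674,722.60.
Operating income = contribution − fixed costs = £2,674,722.60 − £1,169,100 = £1,505,622.60.
Interest = £764,100.00, so EBIT − I = £741,522.60.
Degree of combined leverage = contribution ÷ (EBIT − I) = £2,674,722.60 ÷ £741,522.60 = 3.6071.
%ΔEPS = DCL × %ΔSales = 3.6071 × +18.3% = +66.0%.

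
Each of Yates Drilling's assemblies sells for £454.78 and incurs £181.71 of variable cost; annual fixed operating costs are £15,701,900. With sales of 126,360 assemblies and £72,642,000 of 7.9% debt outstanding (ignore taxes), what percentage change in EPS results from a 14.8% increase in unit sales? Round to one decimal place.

Total contribution margin = 126,360 × £273.07 = £34,505,125.20.
EBIT = £34,505,125.20 − £15,701,900 = £18,803,225.20.
After interest of £5,738,718.00, pre-tax earnings = £13,064,507.20.
DCL = total CM / (EBIT − I) = £34,505,125.20 / £13,064,507.20 = 2.6411.
EPS therefore changes by 2.6411 × (+14.8%) = +39.1%.

+39.1%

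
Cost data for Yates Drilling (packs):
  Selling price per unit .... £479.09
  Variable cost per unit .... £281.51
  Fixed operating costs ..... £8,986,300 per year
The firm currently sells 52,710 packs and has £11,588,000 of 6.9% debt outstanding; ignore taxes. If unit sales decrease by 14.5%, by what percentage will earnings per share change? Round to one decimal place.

-240.2%

At 52,710 units, contribution = 52,710 × £197.58 = £10,414,441.80.
Subtracting fixed costs: EBIT = £10,414,441.80 − £8,986,300 = £1,428,141.80.
After interest of £799,572.00, pre-tax earnings = £628,569.80.
DCL = total CM / (EBIT − I) = £10,414,441.80 / £628,569.80 = 16.5685.
EPS therefore changes by 16.5685 × (-14.5%) = -240.2%.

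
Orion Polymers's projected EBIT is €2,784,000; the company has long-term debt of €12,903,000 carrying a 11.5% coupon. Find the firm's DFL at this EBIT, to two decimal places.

Annual interest charges come to €1,483,845.00.
DFL = EBIT ÷ (EBIT − I) = €2,784,000 ÷ (€2,784,000 − €1,483,845.00) = €2,784,000 ÷ €1,300,155.00 = 2.1413.

2.14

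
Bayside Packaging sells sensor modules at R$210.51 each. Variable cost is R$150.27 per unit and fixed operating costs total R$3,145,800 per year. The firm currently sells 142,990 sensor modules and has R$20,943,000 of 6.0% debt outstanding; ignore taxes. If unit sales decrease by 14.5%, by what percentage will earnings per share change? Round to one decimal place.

Contribution at this volume is 142,990 × R$60.24 = R$8,613,717.60.
Operating income = contribution − fixed costs = R$8,613,717.60 − R$3,145,800 = R$5,467,917.60.
Interest = R$1,256,580.00, so EBIT − I = R$4,211,337.60.
Degree of combined leverage = contribution ÷ (EBIT − I) = R$8,613,717.60 ÷ R$4,211,337.60 = 2.0454.
EPS therefore changes by 2.0454 × (-14.5%) = -29.7%.

-29.7%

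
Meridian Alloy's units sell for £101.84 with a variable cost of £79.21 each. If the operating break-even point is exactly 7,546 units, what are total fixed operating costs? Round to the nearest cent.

£170,765.98

Unit CM = price − variable cost = £101.84 − £79.21 = £22.63.
Fixed costs = break-even units × CM = 7,546 × £22.63 = £170,765.98.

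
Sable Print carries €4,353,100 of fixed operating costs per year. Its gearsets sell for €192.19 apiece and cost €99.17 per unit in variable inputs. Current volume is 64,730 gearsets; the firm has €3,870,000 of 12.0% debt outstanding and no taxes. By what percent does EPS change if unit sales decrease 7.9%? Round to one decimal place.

Total contribution margin = 64,730 × €93.02 = €6,021,184.60.
EBIT = €6,021,184.60 − €4,353,100 = €1,668,084.60.
Interest = €464,400.00, so EBIT − I = €1,203,684.60.
Degree of combined leverage = contribution ÷ (EBIT − I) = €6,021,184.60 ÷ €1,203,684.60 = 5.0023.
%ΔEPS = DCL × %ΔSales = 5.0023 × -7.9% = -39.5%.

-39.5%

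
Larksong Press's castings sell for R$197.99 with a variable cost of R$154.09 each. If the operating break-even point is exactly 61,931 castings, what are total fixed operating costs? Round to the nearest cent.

Contribution margin per unit = R$197.99 − R$154.09 = R$43.90.
Since BE = FC / CM, FC = 61,931 × R$43.90 = R$2,718,770.90.

R$2,718,770.90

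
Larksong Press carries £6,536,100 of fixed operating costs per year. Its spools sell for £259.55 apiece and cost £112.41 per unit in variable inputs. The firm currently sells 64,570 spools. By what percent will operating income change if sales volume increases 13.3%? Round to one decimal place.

Contribution at this volume is 64,570 × £147.14 = £9,500,829.80.
Subtracting fixed costs: EBIT = £9,500,829.80 − £6,536,100 = £2,964,729.80.
So DOL = total CM / EBIT = £9,500,829.80 / £2,964,729.80 = 3.2046.
%ΔEBIT = DOL × %ΔSales = 3.2046 × +13.3% = +42.6%.

+42.6%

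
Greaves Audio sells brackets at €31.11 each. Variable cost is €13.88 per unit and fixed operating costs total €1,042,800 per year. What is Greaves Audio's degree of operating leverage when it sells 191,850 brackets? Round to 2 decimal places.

Total contribution margin = 191,850 × €17.23 = €3,305,575.50.
Operating income = contribution − fixed costs = €3,305,575.50 − €1,042,800 = €2,262,775.50.
DOL = contribution ÷ EBIT = €3,305,575.50 ÷ €2,262,775.50 = 1.4608.

1.46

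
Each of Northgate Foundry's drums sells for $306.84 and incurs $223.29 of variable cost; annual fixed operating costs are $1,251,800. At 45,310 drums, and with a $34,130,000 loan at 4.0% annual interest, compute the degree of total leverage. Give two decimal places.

3.24

Contribution at this volume is 45,310 × $83.55 = $3,785,650.50.
Subtracting fixed costs: EBIT = $3,785,650.50 − $1,251,800 = $2,533,850.50. Interest = $1,365,200.00.
DOL = $3,785,650.50 ÷ $2,533,850.50 = 1.4940; DFL = $2,533,850.50 ÷ $1,168,650.50 = 2.1682.
DCL = DOL × DFL = 1.4940 × 2.1682 = 3.2393.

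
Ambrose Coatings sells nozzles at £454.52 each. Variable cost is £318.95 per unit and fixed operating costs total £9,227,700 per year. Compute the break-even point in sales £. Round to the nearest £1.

£30,937,333

Contribution margin per unit = £454.52 − £318.95 = £135.57, a CM ratio of £135.57 ÷ £454.52 = 0.2983.
Break-even sales = FC ÷ CM ratio = £9,227,700 × £454.52 / £135.57 = £30,937,333.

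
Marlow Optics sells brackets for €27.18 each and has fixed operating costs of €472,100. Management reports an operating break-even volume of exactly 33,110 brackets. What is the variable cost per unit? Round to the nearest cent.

At break-even, FC = Q × (P − VC), so P − VC = €472,100 ÷ 33,110 = €14.2585.
Hence VC = price − CM = €27.18 − €14.2585 = €12.92.

€12.92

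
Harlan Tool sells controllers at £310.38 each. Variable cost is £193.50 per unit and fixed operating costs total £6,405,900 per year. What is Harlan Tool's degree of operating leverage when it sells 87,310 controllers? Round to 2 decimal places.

2.69

At 87,310 units, contribution = 87,310 × £116.88 = £10,204,792.80.
Subtracting fixed costs: EBIT = £10,204,792.80 − £6,405,900 = £3,798,892.80.
Degree of operating leverage = £10,204,792.80 / £3,798,892.80 = 2.6863.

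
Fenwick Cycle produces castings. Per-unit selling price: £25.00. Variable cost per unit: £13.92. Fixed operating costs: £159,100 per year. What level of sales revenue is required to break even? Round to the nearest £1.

CM per unit = £25.00 − £13.92 = £11.08; CM ratio = £11.08 / £25.00 = 0.4432.
Break-even sales = FC ÷ CM ratio = £159,100 × £25.00 / £11.08 = £358,980.

£358,980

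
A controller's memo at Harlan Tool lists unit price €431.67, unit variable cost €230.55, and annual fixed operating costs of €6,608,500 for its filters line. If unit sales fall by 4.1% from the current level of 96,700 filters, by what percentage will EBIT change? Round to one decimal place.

-6.2%

At 96,700 units, contribution = 96,700 × €201.12 = €19,448,304.00.
EBIT = €19,448,304.00 − €6,608,500 = €12,839,804.00.
Degree of operating leverage = €19,448,304.00 / €12,839,804.00 = 1.5147.
%ΔEBIT = DOL × %ΔSales = 1.5147 × -4.1% = -6.2%.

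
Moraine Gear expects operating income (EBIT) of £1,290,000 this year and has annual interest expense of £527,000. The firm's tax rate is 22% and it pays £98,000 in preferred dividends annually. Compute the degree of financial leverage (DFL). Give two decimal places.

2.02

Interest = £527,000.00.
Preferred dividends grossed up pre-tax: £98,000 / (1 − 0.22) = £125,641.03.
DFL = EBIT ÷ [EBIT − I − D_p/(1−t)] = £1,290,000 ÷ [£1,290,000 − £527,000.00 − £125,641.03] = £1,290,000 ÷ £637,358.97 = 2.0240.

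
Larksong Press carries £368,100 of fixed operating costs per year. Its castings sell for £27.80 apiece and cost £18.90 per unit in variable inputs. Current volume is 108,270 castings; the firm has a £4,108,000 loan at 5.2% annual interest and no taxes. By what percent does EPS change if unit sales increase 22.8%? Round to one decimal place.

+57.5%

Total contribution margin = 108,270 × £8.90 = £963,603.00.
Subtracting fixed costs: EBIT = £963,603.00 − £368,100 = £595,503.00.
After interest of £213,616.00, pre-tax earnings = £381,887.00.
Degree of combined leverage = contribution ÷ (EBIT − I) = £963,603.00 ÷ £381,887.00 = 2.5233.
%ΔEPS = DCL × %ΔSales = 2.5233 × +22.8% = +57.5%.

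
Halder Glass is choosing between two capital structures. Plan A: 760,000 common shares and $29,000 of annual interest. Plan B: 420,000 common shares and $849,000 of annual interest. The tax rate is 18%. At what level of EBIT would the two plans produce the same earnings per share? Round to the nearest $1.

Set EPS_A = EPS_B: (EBIT − $29,000)(1 − 0.18) ÷ 760,000 = (EBIT − $849,000)(1 − 0.18) ÷ 420,000.
Cancelling (1 − t) and cross-multiplying: 420,000·(EBIT − 29,000) = 760,000·(EBIT − 849,000).
EBIT × (760,000 − 420,000) = 849,000 × 760,000 − 29,000 × 420,000 = 633,060,000,000, so EBIT = 633,060,000,000 ÷ 340,000 = 1,861,941.18.

$1,861,941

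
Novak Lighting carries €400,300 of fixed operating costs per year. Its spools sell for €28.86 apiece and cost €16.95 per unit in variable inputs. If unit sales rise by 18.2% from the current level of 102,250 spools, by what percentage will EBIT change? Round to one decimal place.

+27.1%

At 102,250 units, contribution = 102,250 × €11.91 = €1,217,797.50.
Subtracting fixed costs: EBIT = €1,217,797.50 − €400,300 = €817,497.50.
DOL = contribution ÷ EBIT = €1,217,797.50 ÷ €817,497.50 = 1.4897.
%ΔEBIT = DOL × %ΔSales = 1.4897 × +18.2% = +27.1%.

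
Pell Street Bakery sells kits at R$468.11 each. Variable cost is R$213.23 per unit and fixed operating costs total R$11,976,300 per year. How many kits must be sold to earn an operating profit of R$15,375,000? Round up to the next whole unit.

107,311 kits

Contribution margin per unit = R$468.11 − R$213.23 = R$254.88.
Required volume = (fixed costs + target profit) ÷ CM = (R$11,976,300 + R$15,375,000) ÷ R$254.88 = 107,310.50, so 107,311 kits.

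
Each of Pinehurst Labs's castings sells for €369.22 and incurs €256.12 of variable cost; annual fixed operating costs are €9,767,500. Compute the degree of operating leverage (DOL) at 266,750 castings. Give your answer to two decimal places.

1.48

Contribution at this volume is 266,750 × €113.10 = €30,169,425.00.
Operating income = contribution − fixed costs = €30,169,425.00 − €9,767,500 = €20,401,925.00.
So DOL = total CM / EBIT = €30,169,425.00 / €20,401,925.00 = 1.4788.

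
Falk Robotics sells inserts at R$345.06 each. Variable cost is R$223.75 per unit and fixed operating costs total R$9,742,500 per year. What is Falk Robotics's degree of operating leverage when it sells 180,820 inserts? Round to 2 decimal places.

1.80

Total contribution margin = 180,820 × R$121.31 = R$21,935,274.20.
Subtracting fixed costs: EBIT = R$21,935,274.20 − R$9,742,500 = R$12,192,774.20.
DOL = contribution ÷ EBIT = R$21,935,274.20 ÷ R$12,192,774.20 = 1.7990.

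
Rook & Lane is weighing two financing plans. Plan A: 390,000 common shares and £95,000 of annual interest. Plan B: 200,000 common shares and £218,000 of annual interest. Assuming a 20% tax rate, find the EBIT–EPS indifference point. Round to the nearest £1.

£347,474

At indifference, (EBIT − 95,000)(1 − t)/390,000 = (EBIT − 218,000)(1 − t)/200,000.
Cancelling (1 − t) and cross-multiplying: 200,000·(EBIT − 95,000) = 390,000·(EBIT − 218,000).
Solving, EBIT = (218,000·390,000 − 95,000·200,000) / (390,000 − 200,000) = 66,020,000,000 / 190,000 = 347,473.68.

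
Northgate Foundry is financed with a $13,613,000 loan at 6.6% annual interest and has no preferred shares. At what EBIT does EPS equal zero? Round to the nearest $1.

$898,458

Annual interest = 6.6% × $13,613,000 = $898,458.00.
Without preferred stock the financial break-even is simply EBIT = interest = $898,458.00.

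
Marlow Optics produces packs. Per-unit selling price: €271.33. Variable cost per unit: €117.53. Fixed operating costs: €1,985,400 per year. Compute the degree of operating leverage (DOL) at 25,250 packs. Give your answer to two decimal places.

Total contribution margin = 25,250 × €153.80 = €3,883,450.00.
Operating income = contribution − fixed costs = €3,883,450.00 − €1,985,400 = €1,898,050.00.
So DOL = total CM / EBIT = €3,883,450.00 / €1,898,050.00 = 2.0460.

2.05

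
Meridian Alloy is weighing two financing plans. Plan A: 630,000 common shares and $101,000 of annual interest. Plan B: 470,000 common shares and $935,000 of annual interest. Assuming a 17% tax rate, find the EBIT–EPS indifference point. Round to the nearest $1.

$3,384,875

At indifference, (EBIT − 101,000)(1 − t)/630,000 = (EBIT − 935,000)(1 − t)/470,000.
Cancelling (1 − t) and cross-multiplying: 470,000·(EBIT − 101,000) = 630,000·(EBIT − 935,000).
EBIT × (630,000 − 470,000) = 935,000 × 630,000 − 101,000 × 470,000 = 541,580,000,000, so EBIT = 541,580,000,000 ÷ 160,000 = 3,384,875.00.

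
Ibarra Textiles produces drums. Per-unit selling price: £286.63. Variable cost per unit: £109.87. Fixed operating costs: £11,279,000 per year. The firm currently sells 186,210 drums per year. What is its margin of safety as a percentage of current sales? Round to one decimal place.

Unit CM = price − variable cost = £286.63 − £109.87 = £176.76. Break-even units = £11,279,000 ÷ £176.76 = 63,809.69; break-even revenue = 63,809.69 × £286.63 = £18,289,770.14.
Actual sales revenue = 186,210 × £286.63 = £53,373,372.30.
Margin of safety = (£53,373,372.30 − £18,289,770.14) ÷ £53,373,372.30 = 65.7%.

65.7%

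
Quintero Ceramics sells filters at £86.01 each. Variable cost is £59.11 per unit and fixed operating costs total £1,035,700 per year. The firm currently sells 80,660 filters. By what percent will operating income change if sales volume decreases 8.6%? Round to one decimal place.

-16.5%

Contribution at this volume is 80,660 × £26.90 = £2,169,754.00.
Subtracting fixed costs: EBIT = £2,169,754.00 − £1,035,700 = £1,134,054.00.
DOL = contribution ÷ EBIT = £2,169,754.00 ÷ £1,134,054.00 = 1.9133.
So EBIT moves 1.9133 × (-8.6%) = -16.5%.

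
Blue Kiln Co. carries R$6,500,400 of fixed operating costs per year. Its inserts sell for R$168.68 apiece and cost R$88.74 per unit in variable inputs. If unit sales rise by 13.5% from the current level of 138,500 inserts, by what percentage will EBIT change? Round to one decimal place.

+32.7%

Total contribution margin = 138,500 × R$79.94 = R$11,071,690.00.
Subtracting fixed costs: EBIT = R$11,071,690.00 − R$6,500,400 = R$4,571,290.00.
So DOL = total CM / EBIT = R$11,071,690.00 / R$4,571,290.00 = 2.4220.
Operating income changes by 2.4220 × +13.5% = +32.7%.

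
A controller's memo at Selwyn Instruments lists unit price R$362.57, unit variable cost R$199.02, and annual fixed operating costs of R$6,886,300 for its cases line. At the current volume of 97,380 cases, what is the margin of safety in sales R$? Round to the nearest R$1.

Contribution margin per unit = R$362.57 − R$199.02 = R$163.55. Break-even units = R$6,886,300 ÷ R$163.55 = 42,105.17; break-even revenue = 42,105.17 × R$362.57 = R$15,266,070.26.
Actual sales revenue = 97,380 × R$362.57 = R$35,307,066.60.
Margin of safety = R$35,307,066.60 − R$15,266,070.26 = R$20,040,996.

R$20,040,996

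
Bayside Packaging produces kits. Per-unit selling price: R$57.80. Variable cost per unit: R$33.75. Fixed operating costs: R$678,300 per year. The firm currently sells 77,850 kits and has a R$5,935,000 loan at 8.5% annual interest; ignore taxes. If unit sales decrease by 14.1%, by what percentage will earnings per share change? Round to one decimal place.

-38.3%

At 77,850 units, contribution = 77,850 × R$24.05 = R$1,872,292.50.
Subtracting fixed costs: EBIT = R$1,872,292.50 − R$678,300 = R$1,193,992.50.
After interest of R$504,475.00, pre-tax earnings = R$689,517.50.
DCL = total CM / (EBIT − I) = R$1,872,292.50 / R$689,517.50 = 2.7154.
EPS therefore changes by 2.7154 × (-14.1%) = -38.3%.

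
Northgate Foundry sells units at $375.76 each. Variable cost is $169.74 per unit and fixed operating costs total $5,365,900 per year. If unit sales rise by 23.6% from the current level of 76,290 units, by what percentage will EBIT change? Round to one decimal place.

+35.8%

Contribution at this volume is 76,290 × $206.02 = $15,717,265.80.
Operating income = contribution − fixed costs = $15,717,265.80 − $5,365,900 = $10,351,365.80.
DOL = contribution ÷ EBIT = $15,717,265.80 ÷ $10,351,365.80 = 1.5184.
So EBIT moves 1.5184 × (+23.6%) = +35.8%.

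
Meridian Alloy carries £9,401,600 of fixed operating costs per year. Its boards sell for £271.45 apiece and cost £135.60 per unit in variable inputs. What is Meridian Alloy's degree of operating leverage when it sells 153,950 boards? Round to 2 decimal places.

1.82

Total contribution margin = 153,950 × £135.85 = £20,914,107.50.
Operating income = contribution − fixed costs = £20,914,107.50 − £9,401,600 = £11,512,507.50.
So DOL = total CM / EBIT = £20,914,107.50 / £11,512,507.50 = 1.8166.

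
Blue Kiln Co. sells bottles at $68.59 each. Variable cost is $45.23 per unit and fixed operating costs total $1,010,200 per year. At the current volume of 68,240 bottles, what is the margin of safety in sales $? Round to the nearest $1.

$1,714,416

Each unit contributes $68.59 − $45.23 = $23.36. Break-even units = $1,010,200 ÷ $23.36 = 43,244.86; break-even revenue = 43,244.86 × $68.59 = $2,966,165.15.
Actual sales revenue = 68,240 × $68.59 = $4,680,581.60.
Margin of safety = $4,680,581.60 − $2,966,165.15 = $1,714,416.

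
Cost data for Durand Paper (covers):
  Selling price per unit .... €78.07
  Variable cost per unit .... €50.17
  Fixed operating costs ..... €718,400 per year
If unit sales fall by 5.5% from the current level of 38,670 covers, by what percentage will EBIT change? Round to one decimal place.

-16.5%

At 38,670 units, contribution = 38,670 × €27.90 = €1,078,893.00.
Operating income = contribution − fixed costs = €1,078,893.00 − €718,400 = €360,493.00.
So DOL = total CM / EBIT = €1,078,893.00 / €360,493.00 = 2.9928.
Operating income changes by 2.9928 × -5.5% = -16.5%.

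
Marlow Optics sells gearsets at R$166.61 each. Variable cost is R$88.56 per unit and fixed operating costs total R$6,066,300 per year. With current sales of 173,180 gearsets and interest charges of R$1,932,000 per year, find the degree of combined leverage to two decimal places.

2.45

Total contribution margin = 173,180 × R$78.05 = R$13,516,699.00.
Operating income = contribution − fixed costs = R$13,516,699.00 − R$6,066,300 = R$7,450,399.00. Interest = R$1,932,000.00.
DOL = R$13,516,699.00 ÷ R$7,450,399.00 = 1.8142; DFL = R$7,450,399.00 ÷ R$5,518,399.00 = 1.3501.
Combined leverage = 1.8142 × 1.3501 = 2.4494.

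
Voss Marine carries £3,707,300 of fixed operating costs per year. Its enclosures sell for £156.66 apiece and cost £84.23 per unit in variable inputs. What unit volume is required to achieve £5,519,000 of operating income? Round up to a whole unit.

Each unit contributes £156.66 − £84.23 = £72.43.
Need Q such that Q × £72.43 − £3,707,300 = £5,519,000, i.e. Q = £9,226,300 / £72.43 = 127,382.30 → 127,383.

127,383 enclosures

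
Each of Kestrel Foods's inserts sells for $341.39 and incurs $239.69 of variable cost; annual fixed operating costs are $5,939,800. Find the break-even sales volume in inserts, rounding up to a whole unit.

Unit CM = price − variable cost = $341.39 − $239.69 = $101.70.
Units to break even: $5,939,800 ÷ $101.70 = 58,405.11, rounded up to 58,406.

58,406 inserts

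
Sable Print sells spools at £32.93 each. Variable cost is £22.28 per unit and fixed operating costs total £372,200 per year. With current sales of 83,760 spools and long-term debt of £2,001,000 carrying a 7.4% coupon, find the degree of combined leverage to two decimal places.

At 83,760 units, contribution = 83,760 × £10.65 = £892,044.00.
EBIT = £892,044.00 − £372,200 = £519,844.00. Interest = £148,074.00.
DOL = £892,044.00 ÷ £519,844.00 = 1.7160; DFL = £519,844.00 ÷ £371,770.00 = 1.3983.
DCL = DOL × DFL = 1.7160 × 1.3983 = 2.3995.

2.40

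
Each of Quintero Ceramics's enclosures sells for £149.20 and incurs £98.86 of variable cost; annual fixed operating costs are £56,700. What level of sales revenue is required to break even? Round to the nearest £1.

£168,050

CM per unit = £149.20 − £98.86 = £50.34; CM ratio = £50.34 / £149.20 = 0.3374.
Break-even revenue = fixed costs × price ÷ CM = £56,700 × £149.20 ÷ £50.34 = £168,050.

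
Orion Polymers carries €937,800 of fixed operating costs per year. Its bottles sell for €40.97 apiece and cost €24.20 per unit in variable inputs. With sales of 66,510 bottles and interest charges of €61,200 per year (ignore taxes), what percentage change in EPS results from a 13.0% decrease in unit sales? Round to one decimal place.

Contribution at this volume is 66,510 × €16.77 = €1,115,372.70.
EBIT = €1,115,372.70 − €937,800 = €177,572.70.
After interest of €61,200.00, pre-tax earnings = €116,372.70.
Degree of combined leverage = contribution ÷ (EBIT − I) = €1,115,372.70 ÷ €116,372.70 = 9.5845.
EPS therefore changes by 9.5845 × (-13.0%) = -124.6%.

-124.6%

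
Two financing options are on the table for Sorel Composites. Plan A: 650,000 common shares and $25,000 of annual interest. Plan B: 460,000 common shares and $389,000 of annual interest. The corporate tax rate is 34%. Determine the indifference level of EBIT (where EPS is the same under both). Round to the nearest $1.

At indifference, (EBIT − 25,000)(1 − t)/650,000 = (EBIT − 389,000)(1 − t)/460,000.
Cancelling (1 − t) and cross-multiplying: 460,000·(EBIT − 25,000) = 650,000·(EBIT − 389,000).
EBIT × (650,000 − 460,000) = 389,000 × 650,000 − 25,000 × 460,000 = 241,350,000,000, so EBIT = 241,350,000,000 ÷ 190,000 = 1,270,263.16.

$1,270,263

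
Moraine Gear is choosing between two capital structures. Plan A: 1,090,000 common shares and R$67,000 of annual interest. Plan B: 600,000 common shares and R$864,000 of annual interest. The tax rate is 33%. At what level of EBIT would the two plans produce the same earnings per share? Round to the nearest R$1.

Set EPS_A = EPS_B: (EBIT − R$67,000)(1 − 0.33) ÷ 1,090,000 = (EBIT − R$864,000)(1 − 0.33) ÷ 600,000.
Cancelling (1 − t) and cross-multiplying: 600,000·(EBIT − 67,000) = 1,090,000·(EBIT − 864,000).
EBIT × (1,090,000 − 600,000) = 864,000 × 1,090,000 − 67,000 × 600,000 = 901,560,000,000, so EBIT = 901,560,000,000 ÷ 490,000 = 1,839,918.37.

R$1,839,918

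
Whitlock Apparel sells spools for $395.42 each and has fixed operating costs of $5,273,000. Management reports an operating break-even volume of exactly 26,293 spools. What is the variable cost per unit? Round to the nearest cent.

$194.87

Contribution per unit must be FC / Q = $5,273,000 / 26,293 = $200.5477.
Hence VC = price − CM = $395.42 − $200.5477 = $194.87.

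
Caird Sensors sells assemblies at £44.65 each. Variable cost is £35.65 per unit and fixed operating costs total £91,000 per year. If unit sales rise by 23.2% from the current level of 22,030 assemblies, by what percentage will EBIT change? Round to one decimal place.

At 22,030 units, contribution = 22,030 × £9.00 = £198,270.00.
Operating income = contribution − fixed costs = £198,270.00 − £91,000 = £107,270.00.
Degree of operating leverage = £198,270.00 / £107,270.00 = 1.8483.
So EBIT moves 1.8483 × (+23.2%) = +42.9%.

+42.9%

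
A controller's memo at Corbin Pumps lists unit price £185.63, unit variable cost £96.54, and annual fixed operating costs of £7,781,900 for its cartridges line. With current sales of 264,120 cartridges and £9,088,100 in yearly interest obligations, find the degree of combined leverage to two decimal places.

3.53

Total contribution margin = 264,120 × £89.09 = £23,530,450.80.
Subtracting fixed costs: EBIT = £23,530,450.80 − £7,781,900 = £15,748,550.80. Interest = £9,088,100.00, so EBIT − I = £6,660,450.80.
Degree of total leverage = total CM / (EBIT − interest) = £23,530,450.80 / £6,660,450.80 = 3.5329.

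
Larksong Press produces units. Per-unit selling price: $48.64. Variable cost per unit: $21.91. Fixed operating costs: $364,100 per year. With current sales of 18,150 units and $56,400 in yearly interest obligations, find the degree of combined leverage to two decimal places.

7.50

Contribution at this volume is 18,150 × $26.73 = $485,149.50.
Subtracting fixed costs: EBIT = $485,149.50 − $364,100 = $121,049.50. Interest = $56,400.00.
DOL = $485,149.50 ÷ $121,049.50 = 4.0079; DFL = $121,049.50 ÷ $64,649.50 = 1.8724.
DCL = DOL × DFL = 4.0079 × 1.8724 = 7.5044.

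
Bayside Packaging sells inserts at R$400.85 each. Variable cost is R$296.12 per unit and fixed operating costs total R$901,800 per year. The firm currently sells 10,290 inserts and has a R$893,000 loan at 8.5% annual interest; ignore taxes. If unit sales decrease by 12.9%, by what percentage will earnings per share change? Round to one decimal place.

Contribution at this volume is 10,290 × R$104.73 = R$1,077,671.70.
Subtracting fixed costs: EBIT = R$1,077,671.70 − R$901,800 = R$175,871.70.
Interest = R$75,905.00, so EBIT − I = R$99,966.70.
DCL = total CM / (EBIT − I) = R$1,077,671.70 / R$99,966.70 = 10.7803.
EPS therefore changes by 10.7803 × (-12.9%) = -139.1%.

-139.1%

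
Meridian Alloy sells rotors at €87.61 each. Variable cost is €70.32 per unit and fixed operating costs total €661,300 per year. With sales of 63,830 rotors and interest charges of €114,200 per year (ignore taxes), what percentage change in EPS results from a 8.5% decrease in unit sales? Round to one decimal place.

Total contribution margin = 63,830 × €17.29 = €1,103,620.70.
Operating income = contribution − fixed costs = €1,103,620.70 − €661,300 = €442,320.70.
After interest of €114,200.00, pre-tax earnings = €328,120.70.
Degree of combined leverage = contribution ÷ (EBIT − I) = €1,103,620.70 ÷ €328,120.70 = 3.3635.
EPS therefore changes by 3.3635 × (-8.5%) = -28.6%.

-28.6%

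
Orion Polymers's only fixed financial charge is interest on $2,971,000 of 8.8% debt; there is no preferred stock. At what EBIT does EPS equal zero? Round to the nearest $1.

Annual interest = 8.8% × $2,971,000 = $261,448.00.
With no preferred dividends, EPS = 0 when EBIT exactly covers interest, so the financial break-even EBIT is $261,448.00.

$261,448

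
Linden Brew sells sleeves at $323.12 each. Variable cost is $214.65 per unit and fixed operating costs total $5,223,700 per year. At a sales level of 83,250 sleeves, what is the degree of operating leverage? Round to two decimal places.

2.37

Total contribution margin = 83,250 × $108.47 = $9,030,127.50.
EBIT = $9,030,127.50 − $5,223,700 = $3,806,427.50.
So DOL = total CM / EBIT = $9,030,127.50 / $3,806,427.50 = 2.3723.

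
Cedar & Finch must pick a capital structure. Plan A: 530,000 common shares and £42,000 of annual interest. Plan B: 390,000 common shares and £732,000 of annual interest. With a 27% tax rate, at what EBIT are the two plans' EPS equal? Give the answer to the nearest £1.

£2,654,143

Set EPS_A = EPS_B: (EBIT − £42,000)(1 − 0.27) ÷ 530,000 = (EBIT − £732,000)(1 − 0.27) ÷ 390,000.
Cancelling (1 − t) and cross-multiplying: 390,000·(EBIT − 42,000) = 530,000·(EBIT − 732,000).
Solving, EBIT = (732,000·530,000 − 42,000·390,000) / (530,000 − 390,000) = 371,580,000,000 / 140,000 = 2,654,142.86.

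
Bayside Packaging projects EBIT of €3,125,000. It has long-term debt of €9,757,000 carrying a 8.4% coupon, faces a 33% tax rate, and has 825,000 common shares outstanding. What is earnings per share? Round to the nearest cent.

Pre-tax income = €3,125,000 − €819,588.00 = €2,305,412.00.
After tax at 33%: net income = €2,305,412.00 × 0.67 = €1,544,626.04.
EPS = €1,544,626.04 ÷ 825,000 = €1.87.

€1.87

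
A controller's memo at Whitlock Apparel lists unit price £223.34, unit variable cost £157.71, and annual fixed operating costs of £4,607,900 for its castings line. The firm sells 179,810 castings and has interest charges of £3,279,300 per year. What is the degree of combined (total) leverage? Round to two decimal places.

Total contribution margin = 179,810 × £65.63 = £11,800,930.30.
Operating income = contribution − fixed costs = £11,800,930.30 − £4,607,900 = £7,193,030.30. Interest = £3,279,300.00, so EBIT − I = £3,913,730.30.
DCL = contribution ÷ (EBIT − I) = £11,800,930.30 ÷ £3,913,730.30 = 3.0153.

3.02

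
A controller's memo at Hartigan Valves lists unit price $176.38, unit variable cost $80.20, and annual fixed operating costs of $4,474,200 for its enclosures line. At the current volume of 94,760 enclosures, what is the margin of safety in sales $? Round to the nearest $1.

Each unit contributes $176.38 − $80.20 = $96.18. Break-even units = $4,474,200 ÷ $96.18 = 46,519.03; break-even revenue = 46,519.03 × $176.38 = $8,205,025.95.
Current sales = 94,760 × $176.38 = $16,713,768.80.
Margin of safety = $16,713,768.80 − $8,205,025.95 = $8,508,743.

$8,508,743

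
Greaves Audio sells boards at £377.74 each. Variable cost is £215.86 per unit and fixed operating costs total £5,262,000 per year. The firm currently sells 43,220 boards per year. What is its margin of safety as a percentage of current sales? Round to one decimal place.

24.8%

Each unit contributes £377.74 − £215.86 = £161.88. Break-even units = £5,262,000 ÷ £161.88 = 32,505.56; break-even revenue = 32,505.56 × £377.74 = £12,278,650.11.
Actual sales revenue = 43,220 × £377.74 = £16,325,922.80.
Margin of safety = (£16,325,922.80 − £12,278,650.11) ÷ £16,325,922.80 = 24.8%.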